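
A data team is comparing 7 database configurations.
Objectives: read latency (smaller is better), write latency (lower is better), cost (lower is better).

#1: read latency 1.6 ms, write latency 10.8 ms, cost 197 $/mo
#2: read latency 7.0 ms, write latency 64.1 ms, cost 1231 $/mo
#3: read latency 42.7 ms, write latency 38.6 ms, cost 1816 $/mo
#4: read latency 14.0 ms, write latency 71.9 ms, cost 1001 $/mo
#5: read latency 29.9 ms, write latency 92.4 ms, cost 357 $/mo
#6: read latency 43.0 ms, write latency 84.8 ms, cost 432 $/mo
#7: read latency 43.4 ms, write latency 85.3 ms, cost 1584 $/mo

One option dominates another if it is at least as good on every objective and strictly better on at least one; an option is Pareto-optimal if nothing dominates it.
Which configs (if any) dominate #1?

#2: worse on read latency (7.0 vs 1.6).
#3: worse on read latency (42.7 vs 1.6).
#4: worse on read latency (14.0 vs 1.6).
#5: worse on read latency (29.9 vs 1.6).
#6: worse on read latency (43.0 vs 1.6).
#7: worse on read latency (43.4 vs 1.6).
No option dominates #1.

none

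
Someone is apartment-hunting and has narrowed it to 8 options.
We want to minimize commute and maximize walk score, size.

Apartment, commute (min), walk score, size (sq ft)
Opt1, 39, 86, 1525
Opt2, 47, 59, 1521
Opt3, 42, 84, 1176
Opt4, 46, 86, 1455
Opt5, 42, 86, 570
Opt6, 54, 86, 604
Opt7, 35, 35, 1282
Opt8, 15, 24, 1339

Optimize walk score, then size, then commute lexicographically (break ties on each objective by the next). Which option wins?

First maximize walk score: best is 86, kept {Opt1, Opt4, Opt5, Opt6}.
Then maximize size: best is 1525, kept {Opt1}.

Opt1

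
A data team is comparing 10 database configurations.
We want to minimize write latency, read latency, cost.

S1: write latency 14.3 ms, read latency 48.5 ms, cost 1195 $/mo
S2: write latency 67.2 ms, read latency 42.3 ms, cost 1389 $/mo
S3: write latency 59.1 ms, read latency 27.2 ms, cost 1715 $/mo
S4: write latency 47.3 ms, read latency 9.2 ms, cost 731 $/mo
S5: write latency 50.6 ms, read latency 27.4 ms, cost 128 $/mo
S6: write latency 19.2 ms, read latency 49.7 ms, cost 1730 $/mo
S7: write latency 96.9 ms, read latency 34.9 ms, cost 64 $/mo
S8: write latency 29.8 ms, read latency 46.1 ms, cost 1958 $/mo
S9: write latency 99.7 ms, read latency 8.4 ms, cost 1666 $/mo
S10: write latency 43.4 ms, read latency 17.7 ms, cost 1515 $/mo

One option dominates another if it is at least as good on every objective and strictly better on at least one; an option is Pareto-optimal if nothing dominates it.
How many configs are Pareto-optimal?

7

S1: not dominated (best write latency).
S2: dominated by S4 (write latency 47.3≤67.2, read latency 9.2≤42.3, cost 731≤1389).
S3: dominated by S4 (write latency 47.3≤59.1, read latency 9.2≤27.2, cost 731≤1715).
S4: not dominated.
S5: not dominated.
S6: dominated by S1 (write latency 14.3≤19.2, read latency 48.5≤49.7, cost 1195≤1730).
S7: not dominated (best cost).
S8: not dominated.
S9: not dominated (best read latency).
S10: not dominated.
Pareto-optimal: S1, S4, S5, S7, S8, S9, S10 → 7.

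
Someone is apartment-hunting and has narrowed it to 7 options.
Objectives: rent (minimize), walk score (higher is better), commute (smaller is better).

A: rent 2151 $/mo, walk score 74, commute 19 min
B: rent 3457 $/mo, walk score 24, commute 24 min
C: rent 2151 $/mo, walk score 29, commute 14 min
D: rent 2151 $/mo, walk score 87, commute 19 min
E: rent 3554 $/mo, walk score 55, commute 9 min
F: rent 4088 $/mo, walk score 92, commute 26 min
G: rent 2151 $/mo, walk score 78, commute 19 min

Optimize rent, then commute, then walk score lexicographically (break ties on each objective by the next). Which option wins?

First minimize rent: best is 2151, kept {A, C, D, G}.
Then minimize commute: best is 14, kept {C}.

C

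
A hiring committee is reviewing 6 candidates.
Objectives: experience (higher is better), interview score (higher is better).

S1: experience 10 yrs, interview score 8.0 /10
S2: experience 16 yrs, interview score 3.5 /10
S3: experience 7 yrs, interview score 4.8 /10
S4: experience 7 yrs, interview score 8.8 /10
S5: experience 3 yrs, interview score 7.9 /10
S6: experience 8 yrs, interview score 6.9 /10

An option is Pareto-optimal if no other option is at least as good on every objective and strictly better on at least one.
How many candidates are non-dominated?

S1: not dominated.
S2: not dominated (best experience).
S3: dominated by S1 (experience 10≥7, interview score 8.0≥4.8).
S4: not dominated (best interview score).
S5: dominated by S1 (experience 10≥3, interview score 8.0≥7.9).
S6: dominated by S1 (experience 10≥8, interview score 8.0≥6.9).
Pareto-optimal: S1, S2, S4 → 3.

3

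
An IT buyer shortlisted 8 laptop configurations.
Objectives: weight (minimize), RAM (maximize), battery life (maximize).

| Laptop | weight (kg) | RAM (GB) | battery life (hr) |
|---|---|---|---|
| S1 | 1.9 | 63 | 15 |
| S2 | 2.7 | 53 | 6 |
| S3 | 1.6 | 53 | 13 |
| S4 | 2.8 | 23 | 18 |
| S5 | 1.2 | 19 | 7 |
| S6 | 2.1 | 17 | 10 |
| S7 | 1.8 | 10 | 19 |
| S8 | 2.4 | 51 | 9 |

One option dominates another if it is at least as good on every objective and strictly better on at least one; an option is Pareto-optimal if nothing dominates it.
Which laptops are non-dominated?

S1: not dominated (best RAM).
S2: dominated by S1 (weight 1.9≤2.7, RAM 63≥53, battery life 15≥6).
S3: not dominated.
S4: not dominated.
S5: not dominated (best weight).
S6: dominated by S1 (weight 1.9≤2.1, RAM 63≥17, battery life 15≥10).
S7: not dominated (best battery life).
S8: dominated by S1 (weight 1.9≤2.4, RAM 63≥51, battery life 15≥9).

S1, S3, S4, S5, S7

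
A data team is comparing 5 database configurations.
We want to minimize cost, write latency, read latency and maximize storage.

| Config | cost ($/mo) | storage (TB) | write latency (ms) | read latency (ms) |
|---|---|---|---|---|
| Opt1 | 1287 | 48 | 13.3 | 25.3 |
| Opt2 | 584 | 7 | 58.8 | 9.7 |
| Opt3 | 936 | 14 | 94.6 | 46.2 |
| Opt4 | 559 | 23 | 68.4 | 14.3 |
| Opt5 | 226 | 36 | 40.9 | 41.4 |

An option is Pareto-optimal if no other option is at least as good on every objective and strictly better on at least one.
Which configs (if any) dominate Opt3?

Opt4, Opt5

Opt4: cost 559≤936, storage 23≥14, write latency 68.4≤94.6, read latency 14.3≤46.2 — dominates Opt3.
Opt5: cost 226≤936, storage 36≥14, write latency 40.9≤94.6, read latency 41.4≤46.2 — dominates Opt3.
Others (Opt1, Opt2) are each worse than Opt3 on at least one objective.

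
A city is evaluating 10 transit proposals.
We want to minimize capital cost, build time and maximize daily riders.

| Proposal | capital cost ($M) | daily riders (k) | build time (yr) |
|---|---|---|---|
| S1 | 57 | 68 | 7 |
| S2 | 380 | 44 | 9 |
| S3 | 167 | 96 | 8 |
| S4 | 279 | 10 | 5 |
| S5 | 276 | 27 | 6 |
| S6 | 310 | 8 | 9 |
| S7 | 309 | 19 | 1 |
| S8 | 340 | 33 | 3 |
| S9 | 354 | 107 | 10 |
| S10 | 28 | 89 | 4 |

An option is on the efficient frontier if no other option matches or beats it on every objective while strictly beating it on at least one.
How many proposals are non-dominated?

5

S1: dominated by S10 (capital cost 28≤57, daily riders 89≥68, build time 4≤7).
S2: dominated by S1 (capital cost 57≤380, daily riders 68≥44, build time 7≤9).
S3: not dominated.
S4: dominated by S10 (capital cost 28≤279, daily riders 89≥10, build time 4≤5).
S5: dominated by S10 (capital cost 28≤276, daily riders 89≥27, build time 4≤6).
S6: dominated by S1 (capital cost 57≤310, daily riders 68≥8, build time 7≤9).
S7: not dominated (best build time).
S8: not dominated.
S9: not dominated (best daily riders).
S10: not dominated (best capital cost).
Pareto-optimal: S3, S7, S8, S9, S10 → 5.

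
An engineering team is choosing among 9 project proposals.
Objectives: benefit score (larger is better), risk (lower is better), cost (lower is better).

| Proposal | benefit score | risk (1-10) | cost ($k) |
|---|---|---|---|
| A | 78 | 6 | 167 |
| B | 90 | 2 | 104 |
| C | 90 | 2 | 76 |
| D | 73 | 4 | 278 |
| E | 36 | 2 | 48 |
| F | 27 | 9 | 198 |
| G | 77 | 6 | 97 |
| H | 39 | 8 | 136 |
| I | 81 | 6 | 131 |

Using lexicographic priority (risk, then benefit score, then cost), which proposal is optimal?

C

First minimize risk: best is 2, kept {B, C, E}.
Then maximize benefit score: best is 90, kept {B, C}.
Then minimize cost: best is 76, kept {C}.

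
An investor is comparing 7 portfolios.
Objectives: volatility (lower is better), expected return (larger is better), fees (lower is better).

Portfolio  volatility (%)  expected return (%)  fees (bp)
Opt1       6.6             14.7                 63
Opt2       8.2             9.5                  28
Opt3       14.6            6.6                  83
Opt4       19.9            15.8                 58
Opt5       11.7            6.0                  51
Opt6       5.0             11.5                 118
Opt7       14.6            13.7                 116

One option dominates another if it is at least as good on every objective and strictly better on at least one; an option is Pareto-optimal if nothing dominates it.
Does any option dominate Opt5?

Opt2 vs Opt5: volatility 8.2≤11.7, expected return 9.5≥6.0, fees 28≤51 — Opt2 is at least as good on every objective and strictly better on at least one, so Opt2 dominates Opt5.

Yes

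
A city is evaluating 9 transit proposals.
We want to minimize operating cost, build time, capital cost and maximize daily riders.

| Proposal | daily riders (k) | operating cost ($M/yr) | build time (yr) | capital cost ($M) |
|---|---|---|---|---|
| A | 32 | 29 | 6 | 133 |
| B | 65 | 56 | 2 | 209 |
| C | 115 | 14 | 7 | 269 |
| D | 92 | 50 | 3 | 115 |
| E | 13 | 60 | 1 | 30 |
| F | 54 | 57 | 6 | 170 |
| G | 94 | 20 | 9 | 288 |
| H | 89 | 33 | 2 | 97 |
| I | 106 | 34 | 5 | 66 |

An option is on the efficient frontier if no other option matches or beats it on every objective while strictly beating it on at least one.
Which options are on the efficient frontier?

A: not dominated.
B: dominated by H (daily riders 89≥65, operating cost 33≤56, build time 2≤2, capital cost 97≤209).
C: not dominated (best daily riders).
D: not dominated.
E: not dominated (best build time).
F: dominated by D (daily riders 92≥54, operating cost 50≤57, build time 3≤6, capital cost 115≤170).
G: dominated by C (daily riders 115≥94, operating cost 14≤20, build time 7≤9, capital cost 269≤288).
H: not dominated.
I: not dominated.

A, C, D, E, H, I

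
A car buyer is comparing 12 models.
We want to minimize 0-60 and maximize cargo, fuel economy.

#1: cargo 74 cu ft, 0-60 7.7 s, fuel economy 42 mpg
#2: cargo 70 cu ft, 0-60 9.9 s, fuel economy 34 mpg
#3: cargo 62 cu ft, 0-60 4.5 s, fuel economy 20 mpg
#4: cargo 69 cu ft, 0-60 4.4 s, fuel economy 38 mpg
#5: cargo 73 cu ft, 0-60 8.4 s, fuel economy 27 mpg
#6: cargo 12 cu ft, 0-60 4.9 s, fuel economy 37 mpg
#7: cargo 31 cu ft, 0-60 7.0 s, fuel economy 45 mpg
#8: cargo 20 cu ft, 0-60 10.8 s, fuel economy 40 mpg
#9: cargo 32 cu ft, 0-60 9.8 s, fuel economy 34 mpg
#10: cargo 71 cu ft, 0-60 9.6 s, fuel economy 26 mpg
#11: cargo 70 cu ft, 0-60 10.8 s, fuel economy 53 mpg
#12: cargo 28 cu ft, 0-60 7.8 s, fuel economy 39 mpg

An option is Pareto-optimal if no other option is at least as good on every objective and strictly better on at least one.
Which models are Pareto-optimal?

#1: not dominated (best cargo).
#2: dominated by #1 (cargo 74≥70, 0-60 7.7≤9.9, fuel economy 42≥34).
#3: dominated by #4 (cargo 69≥62, 0-60 4.4≤4.5, fuel economy 38≥20).
#4: not dominated (best 0-60).
#5: dominated by #1 (cargo 74≥73, 0-60 7.7≤8.4, fuel economy 42≥27).
#6: dominated by #4 (cargo 69≥12, 0-60 4.4≤4.9, fuel economy 38≥37).
#7: not dominated.
#8: dominated by #1 (cargo 74≥20, 0-60 7.7≤10.8, fuel economy 42≥40).
#9: dominated by #1 (cargo 74≥32, 0-60 7.7≤9.8, fuel economy 42≥34).
#10: dominated by #1 (cargo 74≥71, 0-60 7.7≤9.6, fuel economy 42≥26).
#11: not dominated (best fuel economy).
#12: dominated by #1 (cargo 74≥28, 0-60 7.7≤7.8, fuel economy 42≥39).

#1, #4, #7, #11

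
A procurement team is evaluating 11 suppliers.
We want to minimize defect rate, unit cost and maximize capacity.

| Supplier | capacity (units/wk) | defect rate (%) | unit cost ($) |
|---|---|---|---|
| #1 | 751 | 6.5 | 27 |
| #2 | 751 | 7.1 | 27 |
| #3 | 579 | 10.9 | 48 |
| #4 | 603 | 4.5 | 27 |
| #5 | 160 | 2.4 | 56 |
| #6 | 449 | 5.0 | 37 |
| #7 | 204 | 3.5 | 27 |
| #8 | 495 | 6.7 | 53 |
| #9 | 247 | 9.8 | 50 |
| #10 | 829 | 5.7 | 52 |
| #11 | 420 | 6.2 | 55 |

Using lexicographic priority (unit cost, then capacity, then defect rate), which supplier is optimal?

First minimize unit cost: best is 27, kept {#1, #2, #4, #7}.
Then maximize capacity: best is 751, kept {#1, #2}.
Then minimize defect rate: best is 6.5, kept {#1}.

#1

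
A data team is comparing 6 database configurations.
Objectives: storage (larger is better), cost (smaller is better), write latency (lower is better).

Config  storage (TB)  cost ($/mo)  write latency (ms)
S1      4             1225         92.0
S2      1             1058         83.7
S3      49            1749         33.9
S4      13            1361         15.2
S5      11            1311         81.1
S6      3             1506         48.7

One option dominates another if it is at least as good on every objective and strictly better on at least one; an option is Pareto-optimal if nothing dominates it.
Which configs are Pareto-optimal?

S1: not dominated.
S2: not dominated (best cost).
S3: not dominated (best storage).
S4: not dominated (best write latency).
S5: not dominated.
S6: dominated by S4 (storage 13≥3, cost 1361≤1506, write latency 15.2≤48.7).

S1, S2, S3, S4, S5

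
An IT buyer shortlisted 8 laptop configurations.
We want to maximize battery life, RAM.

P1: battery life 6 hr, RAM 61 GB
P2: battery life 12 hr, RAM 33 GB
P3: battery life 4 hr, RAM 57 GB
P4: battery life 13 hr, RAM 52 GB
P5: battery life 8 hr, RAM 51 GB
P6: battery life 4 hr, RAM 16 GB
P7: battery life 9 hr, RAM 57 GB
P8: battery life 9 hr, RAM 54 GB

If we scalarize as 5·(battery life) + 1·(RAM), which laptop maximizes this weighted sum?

P1: 5·6 + 1·61 = 91
P2: 5·12 + 1·33 = 93
P3: 5·4 + 1·57 = 77
P4: 5·13 + 1·52 = 117
P5: 5·8 + 1·51 = 91
P6: 5·4 + 1·16 = 36
P7: 5·9 + 1·57 = 102
P8: 5·9 + 1·54 = 99
Highest: P4 at 117.

P4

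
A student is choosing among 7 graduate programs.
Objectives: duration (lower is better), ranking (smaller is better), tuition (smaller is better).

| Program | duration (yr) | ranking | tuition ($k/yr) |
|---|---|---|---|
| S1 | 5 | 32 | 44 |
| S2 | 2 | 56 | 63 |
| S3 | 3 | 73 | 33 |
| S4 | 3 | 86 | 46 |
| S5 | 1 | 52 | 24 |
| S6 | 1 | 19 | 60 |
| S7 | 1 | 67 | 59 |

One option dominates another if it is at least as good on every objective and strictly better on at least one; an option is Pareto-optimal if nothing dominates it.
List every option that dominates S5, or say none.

S1: worse on duration (5 vs 1).
S2: worse on duration (2 vs 1).
S3: worse on duration (3 vs 1).
S4: worse on duration (3 vs 1).
S6: worse on tuition (60 vs 24).
S7: worse on ranking (67 vs 52).
No option dominates S5.

none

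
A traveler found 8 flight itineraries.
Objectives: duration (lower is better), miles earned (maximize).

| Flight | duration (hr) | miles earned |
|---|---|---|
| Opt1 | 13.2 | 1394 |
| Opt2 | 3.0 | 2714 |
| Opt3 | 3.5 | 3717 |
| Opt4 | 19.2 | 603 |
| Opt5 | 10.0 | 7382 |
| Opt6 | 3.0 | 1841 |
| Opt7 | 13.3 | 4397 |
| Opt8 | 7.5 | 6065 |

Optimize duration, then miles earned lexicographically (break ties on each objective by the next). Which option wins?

Opt2

First minimize duration: best is 3.0, kept {Opt2, Opt6}.
Then maximize miles earned: best is 2714, kept {Opt2}.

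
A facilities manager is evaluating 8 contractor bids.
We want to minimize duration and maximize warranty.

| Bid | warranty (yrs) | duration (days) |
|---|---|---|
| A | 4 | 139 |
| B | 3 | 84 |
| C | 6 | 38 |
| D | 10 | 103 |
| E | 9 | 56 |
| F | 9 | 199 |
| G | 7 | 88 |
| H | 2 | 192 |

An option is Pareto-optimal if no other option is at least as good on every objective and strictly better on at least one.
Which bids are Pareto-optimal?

A: dominated by C (warranty 6≥4, duration 38≤139).
B: dominated by C (warranty 6≥3, duration 38≤84).
C: not dominated (best duration).
D: not dominated (best warranty).
E: not dominated.
F: dominated by D (warranty 10≥9, duration 103≤199).
G: dominated by E (warranty 9≥7, duration 56≤88).
H: dominated by A (warranty 4≥2, duration 139≤192).

C, D, E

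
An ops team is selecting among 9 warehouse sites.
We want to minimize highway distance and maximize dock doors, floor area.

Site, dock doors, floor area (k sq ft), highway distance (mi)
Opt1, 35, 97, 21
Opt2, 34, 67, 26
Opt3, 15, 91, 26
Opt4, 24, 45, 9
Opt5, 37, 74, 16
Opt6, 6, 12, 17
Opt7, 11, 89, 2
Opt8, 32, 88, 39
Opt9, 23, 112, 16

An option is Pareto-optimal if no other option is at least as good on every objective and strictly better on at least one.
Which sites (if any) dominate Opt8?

Opt1

Opt1: dock doors 35≥32, floor area 97≥88, highway distance 21≤39 — dominates Opt8.
Others (Opt2, Opt3, Opt4, Opt5, Opt6, Opt7, Opt9) are each worse than Opt8 on at least one objective.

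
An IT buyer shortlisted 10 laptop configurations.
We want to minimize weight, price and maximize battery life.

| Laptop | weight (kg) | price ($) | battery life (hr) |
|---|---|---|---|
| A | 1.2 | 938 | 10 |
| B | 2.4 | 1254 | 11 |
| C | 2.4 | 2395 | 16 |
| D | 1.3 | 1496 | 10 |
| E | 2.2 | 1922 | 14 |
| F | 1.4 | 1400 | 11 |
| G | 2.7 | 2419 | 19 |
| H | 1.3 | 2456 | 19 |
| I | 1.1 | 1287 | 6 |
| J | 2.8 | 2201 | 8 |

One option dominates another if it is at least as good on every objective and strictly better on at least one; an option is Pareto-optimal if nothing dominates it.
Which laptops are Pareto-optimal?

A, B, C, E, F, G, H, I

A: not dominated (best price).
B: not dominated.
C: not dominated.
D: dominated by A (weight 1.2≤1.3, price 938≤1496, battery life 10≥10).
E: not dominated.
F: not dominated.
G: not dominated.
H: not dominated.
I: not dominated (best weight).
J: dominated by A (weight 1.2≤2.8, price 938≤2201, battery life 10≥8).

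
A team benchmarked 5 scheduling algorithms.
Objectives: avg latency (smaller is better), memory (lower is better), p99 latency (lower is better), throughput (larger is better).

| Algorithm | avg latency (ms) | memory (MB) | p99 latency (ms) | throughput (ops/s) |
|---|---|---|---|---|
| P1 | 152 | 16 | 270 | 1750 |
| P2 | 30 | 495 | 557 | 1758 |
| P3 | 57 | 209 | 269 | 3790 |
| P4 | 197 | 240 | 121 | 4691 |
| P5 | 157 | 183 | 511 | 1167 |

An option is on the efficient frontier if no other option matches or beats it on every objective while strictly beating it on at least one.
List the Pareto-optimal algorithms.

P1, P2, P3, P4

P1: not dominated (best memory).
P2: not dominated (best avg latency).
P3: not dominated.
P4: not dominated (best p99 latency).
P5: dominated by P1 (avg latency 152≤157, memory 16≤183, p99 latency 270≤511, throughput 1750≥1167).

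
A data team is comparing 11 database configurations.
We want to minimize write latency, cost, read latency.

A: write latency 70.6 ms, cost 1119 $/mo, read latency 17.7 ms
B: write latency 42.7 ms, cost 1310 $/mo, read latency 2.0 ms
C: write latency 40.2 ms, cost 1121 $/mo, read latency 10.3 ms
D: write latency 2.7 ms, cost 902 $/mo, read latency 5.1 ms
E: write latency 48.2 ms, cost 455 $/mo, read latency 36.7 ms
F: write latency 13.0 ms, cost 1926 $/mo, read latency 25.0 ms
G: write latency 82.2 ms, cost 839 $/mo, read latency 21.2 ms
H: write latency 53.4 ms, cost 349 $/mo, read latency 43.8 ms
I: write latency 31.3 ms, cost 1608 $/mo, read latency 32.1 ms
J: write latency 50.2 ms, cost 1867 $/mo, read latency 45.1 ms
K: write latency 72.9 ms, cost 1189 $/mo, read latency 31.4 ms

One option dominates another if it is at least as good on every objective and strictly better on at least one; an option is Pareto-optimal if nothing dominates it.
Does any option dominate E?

A: worse on write latency (70.6 vs 48.2).
B: worse on cost (1310 vs 455).
C: worse on cost (1121 vs 455).
D: worse on cost (902 vs 455).
F: worse on cost (1926 vs 455).
G: worse on write latency (82.2 vs 48.2).
H: worse on write latency (53.4 vs 48.2).
I: worse on cost (1608 vs 455).
J: worse on write latency (50.2 vs 48.2).
K: worse on write latency (72.9 vs 48.2).
No option is at least as good as E on every objective and strictly better on one.

No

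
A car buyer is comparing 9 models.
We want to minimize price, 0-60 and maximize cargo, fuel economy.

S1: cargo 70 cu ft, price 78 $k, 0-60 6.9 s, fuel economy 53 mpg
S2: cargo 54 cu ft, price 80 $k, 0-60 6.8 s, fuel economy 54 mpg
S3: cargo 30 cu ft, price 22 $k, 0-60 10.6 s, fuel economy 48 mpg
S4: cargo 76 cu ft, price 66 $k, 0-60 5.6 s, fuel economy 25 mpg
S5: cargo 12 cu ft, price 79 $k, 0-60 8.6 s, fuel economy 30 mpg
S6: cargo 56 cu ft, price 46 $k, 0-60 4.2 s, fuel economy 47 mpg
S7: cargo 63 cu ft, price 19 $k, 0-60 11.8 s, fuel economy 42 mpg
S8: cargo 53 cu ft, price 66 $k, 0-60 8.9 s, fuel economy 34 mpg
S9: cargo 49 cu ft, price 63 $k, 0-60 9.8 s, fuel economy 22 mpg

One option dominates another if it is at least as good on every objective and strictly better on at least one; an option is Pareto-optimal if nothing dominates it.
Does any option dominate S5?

S1 vs S5: cargo 70≥12, price 78≤79, 0-60 6.9≤8.6, fuel economy 53≥30 — S1 is at least as good on every objective and strictly better on at least one, so S1 dominates S5.

Yes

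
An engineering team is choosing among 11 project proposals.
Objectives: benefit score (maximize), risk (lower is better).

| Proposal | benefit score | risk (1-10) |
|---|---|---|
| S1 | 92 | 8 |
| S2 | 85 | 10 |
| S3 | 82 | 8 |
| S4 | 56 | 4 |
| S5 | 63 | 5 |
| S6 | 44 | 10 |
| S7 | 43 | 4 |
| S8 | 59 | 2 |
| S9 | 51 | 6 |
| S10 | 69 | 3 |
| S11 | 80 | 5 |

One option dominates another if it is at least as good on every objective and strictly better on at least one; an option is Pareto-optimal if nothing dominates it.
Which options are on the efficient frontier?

S1, S8, S10, S11

S1: not dominated (best benefit score).
S2: dominated by S1 (benefit score 92≥85, risk 8≤10).
S3: dominated by S1 (benefit score 92≥82, risk 8≤8).
S4: dominated by S8 (benefit score 59≥56, risk 2≤4).
S5: dominated by S10 (benefit score 69≥63, risk 3≤5).
S6: dominated by S1 (benefit score 92≥44, risk 8≤10).
S7: dominated by S4 (benefit score 56≥43, risk 4≤4).
S8: not dominated (best risk).
S9: dominated by S4 (benefit score 56≥51, risk 4≤6).
S10: not dominated.
S11: not dominated.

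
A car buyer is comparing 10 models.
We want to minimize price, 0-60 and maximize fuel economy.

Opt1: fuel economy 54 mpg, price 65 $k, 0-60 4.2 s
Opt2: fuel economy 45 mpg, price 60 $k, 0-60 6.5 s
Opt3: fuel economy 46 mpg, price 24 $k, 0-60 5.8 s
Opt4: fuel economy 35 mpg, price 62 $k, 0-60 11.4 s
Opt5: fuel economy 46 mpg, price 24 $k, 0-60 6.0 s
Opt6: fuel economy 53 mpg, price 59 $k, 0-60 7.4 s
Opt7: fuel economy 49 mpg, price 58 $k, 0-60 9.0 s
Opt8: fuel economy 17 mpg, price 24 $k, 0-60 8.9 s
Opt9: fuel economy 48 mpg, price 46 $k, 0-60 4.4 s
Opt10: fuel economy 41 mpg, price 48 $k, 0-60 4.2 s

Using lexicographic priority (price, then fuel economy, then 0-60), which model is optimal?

First minimize price: best is 24, kept {Opt3, Opt5, Opt8}.
Then maximize fuel economy: best is 46, kept {Opt3, Opt5}.
Then minimize 0-60: best is 5.8, kept {Opt3}.

Opt3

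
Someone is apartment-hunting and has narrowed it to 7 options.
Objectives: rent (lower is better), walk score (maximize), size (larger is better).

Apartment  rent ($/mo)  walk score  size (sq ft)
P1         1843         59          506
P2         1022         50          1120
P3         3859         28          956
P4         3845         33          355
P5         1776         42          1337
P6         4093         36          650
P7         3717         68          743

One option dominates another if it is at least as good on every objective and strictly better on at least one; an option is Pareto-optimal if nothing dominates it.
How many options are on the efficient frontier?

P1: not dominated.
P2: not dominated (best rent).
P3: dominated by P2 (rent 1022≤3859, walk score 50≥28, size 1120≥956).
P4: dominated by P1 (rent 1843≤3845, walk score 59≥33, size 506≥355).
P5: not dominated (best size).
P6: dominated by P2 (rent 1022≤4093, walk score 50≥36, size 1120≥650).
P7: not dominated (best walk score).
Pareto-optimal: P1, P2, P5, P7 → 4.

4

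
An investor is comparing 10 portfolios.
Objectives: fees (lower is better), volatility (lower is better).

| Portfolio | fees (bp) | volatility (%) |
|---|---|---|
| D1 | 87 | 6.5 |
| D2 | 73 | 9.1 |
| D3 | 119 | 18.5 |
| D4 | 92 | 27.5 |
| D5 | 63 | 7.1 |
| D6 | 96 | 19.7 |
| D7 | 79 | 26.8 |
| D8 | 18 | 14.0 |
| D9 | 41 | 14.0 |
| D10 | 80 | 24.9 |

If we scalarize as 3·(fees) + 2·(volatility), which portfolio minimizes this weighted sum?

D1: 3·87 + 2·6.5 = 274.0
D2: 3·73 + 2·9.1 = 237.2
D3: 3·119 + 2·18.5 = 394.0
D4: 3·92 + 2·27.5 = 331.0
D5: 3·63 + 2·7.1 = 203.2
D6: 3·96 + 2·19.7 = 327.4
D7: 3·79 + 2·26.8 = 290.6
D8: 3·18 + 2·14.0 = 82.0
D9: 3·41 + 2·14.0 = 151.0
D10: 3·80 + 2·24.9 = 289.8
Lowest: D8 at 82.0.

D8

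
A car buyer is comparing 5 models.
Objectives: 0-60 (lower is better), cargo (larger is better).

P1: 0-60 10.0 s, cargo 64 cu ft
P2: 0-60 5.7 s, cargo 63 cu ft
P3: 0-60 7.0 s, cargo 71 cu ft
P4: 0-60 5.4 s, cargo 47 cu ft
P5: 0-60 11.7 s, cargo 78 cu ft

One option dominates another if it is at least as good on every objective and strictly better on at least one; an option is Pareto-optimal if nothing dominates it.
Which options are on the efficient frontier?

P1: dominated by P3 (0-60 7.0≤10.0, cargo 71≥64).
P2: not dominated.
P3: not dominated.
P4: not dominated (best 0-60).
P5: not dominated (best cargo).

P2, P3, P4, P5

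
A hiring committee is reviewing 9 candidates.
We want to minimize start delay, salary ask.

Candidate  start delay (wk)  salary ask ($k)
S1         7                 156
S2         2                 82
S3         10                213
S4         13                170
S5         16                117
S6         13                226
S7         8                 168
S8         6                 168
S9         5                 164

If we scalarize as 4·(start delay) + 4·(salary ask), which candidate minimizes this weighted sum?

S1: 4·7 + 4·156 = 652
S2: 4·2 + 4·82 = 336
S3: 4·10 + 4·213 = 892
S4: 4·13 + 4·170 = 732
S5: 4·16 + 4·117 = 532
S6: 4·13 + 4·226 = 956
S7: 4·8 + 4·168 = 704
S8: 4·6 + 4·168 = 696
S9: 4·5 + 4·164 = 676
Lowest: S2 at 336.

S2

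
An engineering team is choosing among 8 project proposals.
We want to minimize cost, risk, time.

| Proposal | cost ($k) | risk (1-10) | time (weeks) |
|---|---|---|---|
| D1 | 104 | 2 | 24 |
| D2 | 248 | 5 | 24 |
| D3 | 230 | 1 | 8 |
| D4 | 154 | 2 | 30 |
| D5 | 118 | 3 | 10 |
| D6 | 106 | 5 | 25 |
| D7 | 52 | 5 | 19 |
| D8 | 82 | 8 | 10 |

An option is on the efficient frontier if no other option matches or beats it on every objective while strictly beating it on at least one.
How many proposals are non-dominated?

D1: not dominated.
D2: dominated by D1 (cost 104≤248, risk 2≤5, time 24≤24).
D3: not dominated (best risk).
D4: dominated by D1 (cost 104≤154, risk 2≤2, time 24≤30).
D5: not dominated.
D6: dominated by D1 (cost 104≤106, risk 2≤5, time 24≤25).
D7: not dominated (best cost).
D8: not dominated.
Pareto-optimal: D1, D3, D5, D7, D8 → 5.

5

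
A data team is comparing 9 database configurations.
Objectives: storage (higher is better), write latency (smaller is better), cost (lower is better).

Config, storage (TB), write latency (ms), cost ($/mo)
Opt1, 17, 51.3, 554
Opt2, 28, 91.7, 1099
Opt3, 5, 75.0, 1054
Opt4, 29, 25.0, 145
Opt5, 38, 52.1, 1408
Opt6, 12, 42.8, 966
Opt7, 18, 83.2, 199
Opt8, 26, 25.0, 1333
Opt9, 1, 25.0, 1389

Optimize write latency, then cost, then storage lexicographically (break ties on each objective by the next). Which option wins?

Opt4

First minimize write latency: best is 25.0, kept {Opt4, Opt8, Opt9}.
Then minimize cost: best is 145, kept {Opt4}.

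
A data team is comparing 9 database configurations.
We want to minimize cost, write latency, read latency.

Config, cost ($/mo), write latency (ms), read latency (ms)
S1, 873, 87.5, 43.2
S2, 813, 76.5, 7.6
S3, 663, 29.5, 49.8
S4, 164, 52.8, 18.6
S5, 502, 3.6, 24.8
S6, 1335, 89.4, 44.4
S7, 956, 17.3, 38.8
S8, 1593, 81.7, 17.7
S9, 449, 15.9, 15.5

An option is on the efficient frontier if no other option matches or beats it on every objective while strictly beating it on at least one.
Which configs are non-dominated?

S1: dominated by S2 (cost 813≤873, write latency 76.5≤87.5, read latency 7.6≤43.2).
S2: not dominated (best read latency).
S3: dominated by S5 (cost 502≤663, write latency 3.6≤29.5, read latency 24.8≤49.8).
S4: not dominated (best cost).
S5: not dominated (best write latency).
S6: dominated by S1 (cost 873≤1335, write latency 87.5≤89.4, read latency 43.2≤44.4).
S7: dominated by S5 (cost 502≤956, write latency 3.6≤17.3, read latency 24.8≤38.8).
S8: dominated by S2 (cost 813≤1593, write latency 76.5≤81.7, read latency 7.6≤17.7).
S9: not dominated.

S2, S4, S5, S9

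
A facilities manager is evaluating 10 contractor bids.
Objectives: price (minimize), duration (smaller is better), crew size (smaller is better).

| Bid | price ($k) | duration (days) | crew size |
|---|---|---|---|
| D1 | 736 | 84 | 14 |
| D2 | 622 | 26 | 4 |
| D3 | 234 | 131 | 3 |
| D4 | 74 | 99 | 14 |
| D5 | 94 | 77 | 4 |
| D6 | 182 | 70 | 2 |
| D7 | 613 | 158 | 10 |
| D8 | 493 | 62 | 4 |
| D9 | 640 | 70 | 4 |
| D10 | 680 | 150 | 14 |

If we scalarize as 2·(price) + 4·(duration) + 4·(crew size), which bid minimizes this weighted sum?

D5

D1: 2·736 + 4·84 + 4·14 = 1864
D2: 2·622 + 4·26 + 4·4 = 1364
D3: 2·234 + 4·131 + 4·3 = 1004
D4: 2·74 + 4·99 + 4·14 = 600
D5: 2·94 + 4·77 + 4·4 = 512
D6: 2·182 + 4·70 + 4·2 = 652
D7: 2·613 + 4·158 + 4·10 = 1898
D8: 2·493 + 4·62 + 4·4 = 1250
D9: 2·640 + 4·70 + 4·4 = 1576
D10: 2·680 + 4·150 + 4·14 = 2016
Lowest: D5 at 512.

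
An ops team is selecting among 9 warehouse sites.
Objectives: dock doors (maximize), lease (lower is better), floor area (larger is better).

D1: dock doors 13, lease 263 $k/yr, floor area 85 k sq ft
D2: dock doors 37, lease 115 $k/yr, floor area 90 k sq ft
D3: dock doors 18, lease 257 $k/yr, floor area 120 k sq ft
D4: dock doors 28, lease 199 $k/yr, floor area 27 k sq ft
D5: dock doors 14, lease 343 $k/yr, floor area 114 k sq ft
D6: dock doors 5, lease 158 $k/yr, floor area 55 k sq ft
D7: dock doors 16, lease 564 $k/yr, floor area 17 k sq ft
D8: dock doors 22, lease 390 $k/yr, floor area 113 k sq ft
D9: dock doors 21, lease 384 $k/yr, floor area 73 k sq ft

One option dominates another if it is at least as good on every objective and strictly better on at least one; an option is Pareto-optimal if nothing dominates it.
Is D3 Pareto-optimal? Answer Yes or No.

Yes

D1: worse on dock doors (13 vs 18).
D2: worse on floor area (90 vs 120).
D4: worse on floor area (27 vs 120).
D5: worse on dock doors (14 vs 18).
D6: worse on dock doors (5 vs 18).
D7: worse on dock doors (16 vs 18).
D8: worse on lease (390 vs 257).
D9: worse on lease (384 vs 257).
No option is at least as good as D3 on every objective and strictly better on one.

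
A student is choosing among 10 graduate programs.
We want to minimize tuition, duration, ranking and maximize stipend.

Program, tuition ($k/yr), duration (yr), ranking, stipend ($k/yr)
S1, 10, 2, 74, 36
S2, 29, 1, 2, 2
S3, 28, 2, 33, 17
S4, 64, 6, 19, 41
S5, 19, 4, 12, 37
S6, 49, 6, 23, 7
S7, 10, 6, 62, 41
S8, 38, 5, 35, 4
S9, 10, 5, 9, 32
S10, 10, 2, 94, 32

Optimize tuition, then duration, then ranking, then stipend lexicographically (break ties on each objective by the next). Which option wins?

First minimize tuition: best is 10, kept {S1, S7, S9, S10}.
Then minimize duration: best is 2, kept {S1, S10}.
Then minimize ranking: best is 74, kept {S1}.

S1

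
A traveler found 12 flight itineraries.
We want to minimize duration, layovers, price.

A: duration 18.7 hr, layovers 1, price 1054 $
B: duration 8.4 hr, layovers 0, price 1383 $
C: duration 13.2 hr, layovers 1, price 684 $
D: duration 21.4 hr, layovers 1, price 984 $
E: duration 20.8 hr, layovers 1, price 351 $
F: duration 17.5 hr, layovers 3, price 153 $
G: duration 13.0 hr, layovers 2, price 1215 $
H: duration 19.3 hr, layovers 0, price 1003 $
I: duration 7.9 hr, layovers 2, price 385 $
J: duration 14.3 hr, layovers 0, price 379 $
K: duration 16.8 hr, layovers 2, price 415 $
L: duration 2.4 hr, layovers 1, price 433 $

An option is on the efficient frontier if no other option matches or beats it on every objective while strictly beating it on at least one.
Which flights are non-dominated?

A: dominated by C (duration 13.2≤18.7, layovers 1≤1, price 684≤1054).
B: not dominated.
C: dominated by L (duration 2.4≤13.2, layovers 1≤1, price 433≤684).
D: dominated by C (duration 13.2≤21.4, layovers 1≤1, price 684≤984).
E: not dominated.
F: not dominated (best price).
G: dominated by I (duration 7.9≤13.0, layovers 2≤2, price 385≤1215).
H: dominated by J (duration 14.3≤19.3, layovers 0≤0, price 379≤1003).
I: not dominated.
J: not dominated.
K: dominated by I (duration 7.9≤16.8, layovers 2≤2, price 385≤415).
L: not dominated (best duration).

B, E, F, I, J, L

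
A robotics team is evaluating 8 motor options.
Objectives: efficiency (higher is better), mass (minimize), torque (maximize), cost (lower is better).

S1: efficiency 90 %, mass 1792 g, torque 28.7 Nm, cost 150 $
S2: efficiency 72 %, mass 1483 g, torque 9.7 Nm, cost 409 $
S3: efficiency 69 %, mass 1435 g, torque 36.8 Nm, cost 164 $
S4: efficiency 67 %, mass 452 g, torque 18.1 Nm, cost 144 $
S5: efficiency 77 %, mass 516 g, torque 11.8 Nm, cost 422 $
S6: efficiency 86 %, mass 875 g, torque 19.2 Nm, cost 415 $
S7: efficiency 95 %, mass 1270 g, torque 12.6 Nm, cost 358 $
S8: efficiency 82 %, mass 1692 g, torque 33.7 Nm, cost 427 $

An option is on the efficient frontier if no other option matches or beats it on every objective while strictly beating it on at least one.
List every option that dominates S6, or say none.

S1: worse on mass (1792 vs 875).
S2: worse on efficiency (72 vs 86).
S3: worse on efficiency (69 vs 86).
S4: worse on efficiency (67 vs 86).
S5: worse on efficiency (77 vs 86).
S7: worse on mass (1270 vs 875).
S8: worse on efficiency (82 vs 86).
No option dominates S6.

none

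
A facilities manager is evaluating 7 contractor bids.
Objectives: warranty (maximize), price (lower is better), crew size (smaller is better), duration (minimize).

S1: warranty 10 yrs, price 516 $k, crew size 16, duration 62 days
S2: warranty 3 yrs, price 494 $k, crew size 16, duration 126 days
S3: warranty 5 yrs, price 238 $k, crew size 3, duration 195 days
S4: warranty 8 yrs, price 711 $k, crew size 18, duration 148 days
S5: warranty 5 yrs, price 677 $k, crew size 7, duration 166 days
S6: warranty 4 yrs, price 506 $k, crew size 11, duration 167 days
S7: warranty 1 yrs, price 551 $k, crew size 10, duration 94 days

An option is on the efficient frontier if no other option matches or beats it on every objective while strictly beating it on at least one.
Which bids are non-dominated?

S1, S2, S3, S5, S6, S7

S1: not dominated (best warranty).
S2: not dominated.
S3: not dominated (best price).
S4: dominated by S1 (warranty 10≥8, price 516≤711, crew size 16≤18, duration 62≤148).
S5: not dominated.
S6: not dominated.
S7: not dominated.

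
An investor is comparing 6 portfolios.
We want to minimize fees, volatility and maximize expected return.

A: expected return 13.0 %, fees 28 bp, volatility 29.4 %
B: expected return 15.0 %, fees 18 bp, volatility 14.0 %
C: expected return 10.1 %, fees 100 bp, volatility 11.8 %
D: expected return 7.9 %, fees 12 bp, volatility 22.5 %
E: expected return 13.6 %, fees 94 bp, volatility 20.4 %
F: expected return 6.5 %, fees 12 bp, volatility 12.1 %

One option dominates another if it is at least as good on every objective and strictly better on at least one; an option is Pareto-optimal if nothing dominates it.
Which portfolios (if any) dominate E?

B: expected return 15.0≥13.6, fees 18≤94, volatility 14.0≤20.4 — dominates E.
Others (A, C, D, F) are each worse than E on at least one objective.

B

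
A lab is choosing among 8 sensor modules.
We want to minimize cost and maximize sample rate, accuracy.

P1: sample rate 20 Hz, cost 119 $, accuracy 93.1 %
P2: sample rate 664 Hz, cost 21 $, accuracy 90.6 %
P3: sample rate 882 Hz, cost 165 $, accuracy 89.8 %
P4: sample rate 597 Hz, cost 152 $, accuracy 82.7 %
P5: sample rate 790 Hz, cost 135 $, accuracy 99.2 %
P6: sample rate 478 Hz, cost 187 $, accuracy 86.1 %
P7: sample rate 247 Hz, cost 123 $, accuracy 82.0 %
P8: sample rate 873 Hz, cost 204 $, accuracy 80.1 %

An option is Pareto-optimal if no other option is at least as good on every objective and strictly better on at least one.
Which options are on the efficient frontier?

P1, P2, P3, P5

P1: not dominated.
P2: not dominated (best cost).
P3: not dominated (best sample rate).
P4: dominated by P2 (sample rate 664≥597, cost 21≤152, accuracy 90.6≥82.7).
P5: not dominated (best accuracy).
P6: dominated by P2 (sample rate 664≥478, cost 21≤187, accuracy 90.6≥86.1).
P7: dominated by P2 (sample rate 664≥247, cost 21≤123, accuracy 90.6≥82.0).
P8: dominated by P3 (sample rate 882≥873, cost 165≤204, accuracy 89.8≥80.1).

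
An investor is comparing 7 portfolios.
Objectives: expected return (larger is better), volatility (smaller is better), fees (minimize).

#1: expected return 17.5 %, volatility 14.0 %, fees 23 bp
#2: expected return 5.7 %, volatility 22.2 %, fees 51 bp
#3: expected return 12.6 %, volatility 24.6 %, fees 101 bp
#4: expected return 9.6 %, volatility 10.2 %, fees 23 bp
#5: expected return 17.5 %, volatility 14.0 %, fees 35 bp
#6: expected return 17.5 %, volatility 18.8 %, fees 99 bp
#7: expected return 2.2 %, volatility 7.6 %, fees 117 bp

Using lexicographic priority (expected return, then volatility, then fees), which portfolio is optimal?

First maximize expected return: best is 17.5, kept {#1, #5, #6}.
Then minimize volatility: best is 14.0, kept {#1, #5}.
Then minimize fees: best is 23, kept {#1}.

#1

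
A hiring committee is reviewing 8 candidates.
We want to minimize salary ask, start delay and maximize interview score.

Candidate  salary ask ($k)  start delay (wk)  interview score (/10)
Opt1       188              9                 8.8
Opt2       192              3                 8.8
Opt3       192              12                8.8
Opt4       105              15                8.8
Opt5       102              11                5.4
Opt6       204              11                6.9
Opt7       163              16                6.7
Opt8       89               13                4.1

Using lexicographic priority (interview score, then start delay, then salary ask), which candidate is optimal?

Opt2

First maximize interview score: best is 8.8, kept {Opt1, Opt2, Opt3, Opt4}.
Then minimize start delay: best is 3, kept {Opt2}.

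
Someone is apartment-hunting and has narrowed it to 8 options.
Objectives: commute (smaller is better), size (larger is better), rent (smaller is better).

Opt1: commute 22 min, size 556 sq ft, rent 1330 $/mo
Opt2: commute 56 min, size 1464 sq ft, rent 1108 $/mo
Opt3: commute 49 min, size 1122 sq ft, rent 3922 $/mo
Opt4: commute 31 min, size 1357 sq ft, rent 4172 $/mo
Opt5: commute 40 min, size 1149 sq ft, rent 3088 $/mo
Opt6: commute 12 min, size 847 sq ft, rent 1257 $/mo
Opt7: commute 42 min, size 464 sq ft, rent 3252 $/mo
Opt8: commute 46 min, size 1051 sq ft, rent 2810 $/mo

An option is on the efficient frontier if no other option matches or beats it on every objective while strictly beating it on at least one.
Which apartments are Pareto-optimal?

Opt1: dominated by Opt6 (commute 12≤22, size 847≥556, rent 1257≤1330).
Opt2: not dominated (best size).
Opt3: dominated by Opt5 (commute 40≤49, size 1149≥1122, rent 3088≤3922).
Opt4: not dominated.
Opt5: not dominated.
Opt6: not dominated (best commute).
Opt7: dominated by Opt1 (commute 22≤42, size 556≥464, rent 1330≤3252).
Opt8: not dominated.

Opt2, Opt4, Opt5, Opt6, Opt8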